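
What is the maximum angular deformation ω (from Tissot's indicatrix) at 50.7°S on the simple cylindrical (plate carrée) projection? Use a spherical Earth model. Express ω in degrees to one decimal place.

Plate carrée maps x = Rλ, y = Rφ. The meridian scale is h = 1 and the parallel scale is k = 1/cos φ = sec φ.
At 50.7°: h = 1.000, k = 1.579; principal scales a = 1.579, b = 1.000.
sin(ω/2) = (a − b)/(a + b) = 0.5788/2.579 = 0.2245, so ω = 2 arcsin(0.2245) ≈ 25.9°.

25.9°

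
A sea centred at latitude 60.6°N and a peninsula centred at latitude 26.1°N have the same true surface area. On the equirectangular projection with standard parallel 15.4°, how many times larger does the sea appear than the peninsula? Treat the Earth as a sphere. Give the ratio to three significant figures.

1.83

The equidistant cylindrical projection with φ₀ = 15.4° has h = 1 (meridians true) and k = cos φ₀ / cos φ along parallels.
Areal scale at 60.6°: h·k = 1.000 × 1.964 = 1.964.
Areal scale at 26.1°: h·k = 1.000 × 1.074 = 1.074.
Ratio = 1.964/1.074 ≈ 1.83.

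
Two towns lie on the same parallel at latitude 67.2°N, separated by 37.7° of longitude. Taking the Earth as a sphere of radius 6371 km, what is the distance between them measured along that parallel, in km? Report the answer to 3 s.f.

1620 km

Arc length along a parallel = R cos φ · Δλ (with Δλ in radians).
= 6371 × cos 67.2° × (37.7° × π/180) = 6371 × 0.3875 × 0.6580 ≈ 1620 km.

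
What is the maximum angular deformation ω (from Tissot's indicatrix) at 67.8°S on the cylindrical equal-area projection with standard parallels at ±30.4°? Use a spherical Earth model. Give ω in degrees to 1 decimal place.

85.4°

For cylindrical equal-area with standard parallel φ₀, h = cos φ / cos φ₀ and k = cos φ₀ / cos φ, so h·k = 1.
At 67.8°: h = 0.4381, k = 2.283; principal scales a = 2.283, b = 0.4381.
sin(ω/2) = (a − b)/(a + b) = 1.845/2.721 = 0.6780, so ω = 2 arcsin(0.6780) ≈ 85.4°.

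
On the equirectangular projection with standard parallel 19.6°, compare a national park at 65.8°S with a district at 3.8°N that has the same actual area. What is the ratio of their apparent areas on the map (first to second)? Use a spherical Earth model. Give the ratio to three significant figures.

2.43

With standard parallel φ₀ = 19.6°, the equirectangular projection gives x = Rλ cos φ₀, y = Rφ, so h = 1 and k = cos 19.6° / cos φ.
Areal scale at 65.8°: h·k = 1.000 × 2.298 = 2.298.
Areal scale at 3.8°: h·k = 1.000 × 0.9441 = 0.9441.
Ratio = 2.298/0.9441 ≈ 2.43.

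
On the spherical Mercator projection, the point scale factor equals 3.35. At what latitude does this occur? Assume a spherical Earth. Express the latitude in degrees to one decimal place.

72.6°

Mercator scale is k = sec φ = 1/cos φ.
1/cos φ = 3.35  ⇒  cos φ = 0.2985  ⇒  φ = arccos(0.2985) ≈ 72.6°.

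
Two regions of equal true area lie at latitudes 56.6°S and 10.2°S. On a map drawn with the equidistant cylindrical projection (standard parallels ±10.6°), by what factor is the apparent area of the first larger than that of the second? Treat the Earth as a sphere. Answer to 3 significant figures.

In the equirectangular projection with standard parallel φ₀ = 10.6° (x = Rλ cos φ₀, y = Rφ), meridians are true-scale (h = 1) and the parallel scale is k = cos φ₀ / cos φ.
Areal scale at 56.6°: h·k = 1.000 × 1.786 = 1.786.
Areal scale at 10.2°: h·k = 1.000 × 0.9987 = 0.9987.
Ratio = 1.786/0.9987 ≈ 1.79.

1.79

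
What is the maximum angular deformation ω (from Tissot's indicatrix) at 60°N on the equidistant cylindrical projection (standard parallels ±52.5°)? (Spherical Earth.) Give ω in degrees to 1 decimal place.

The equidistant cylindrical projection with φ₀ = 52.5° has h = 1 (meridians true) and k = cos φ₀ / cos φ along parallels.
At 60°: h = 1.000, k = 1.218; principal scales a = 1.218, b = 1.000.
sin(ω/2) = (a − b)/(a + b) = 0.2175/2.218 = 0.09809, so ω = 2 arcsin(0.09809) ≈ 11.3°.

11.3°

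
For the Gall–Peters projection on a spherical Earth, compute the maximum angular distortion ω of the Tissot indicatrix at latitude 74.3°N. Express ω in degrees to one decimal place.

96.2°

The Gall–Peters projection is cylindrical equal-area with φ₀ = 45°. For cylindrical equal-area with standard parallel φ₀, h = cos φ / cos φ₀ and k = cos φ₀ / cos φ, so h·k = 1.
At 74.3°: h = 0.3827, k = 2.613; principal scales a = 2.613, b = 0.3827.
sin(ω/2) = (a − b)/(a + b) = 2.230/2.996 = 0.7445, so ω = 2 arcsin(0.7445) ≈ 96.2°.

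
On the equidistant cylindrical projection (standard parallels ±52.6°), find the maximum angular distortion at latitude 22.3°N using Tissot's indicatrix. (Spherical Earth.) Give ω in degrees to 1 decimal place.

In the equirectangular projection with standard parallel φ₀ = 52.6° (x = Rλ cos φ₀, y = Rφ), meridians are true-scale (h = 1) and the parallel scale is k = cos φ₀ / cos φ.
At 22.3°: h = 1.000, k = 0.6565; principal scales a = 1.000, b = 0.6565.
sin(ω/2) = (a − b)/(a + b) = 0.3435/1.656 = 0.2074, so ω = 2 arcsin(0.2074) ≈ 23.9°.

23.9°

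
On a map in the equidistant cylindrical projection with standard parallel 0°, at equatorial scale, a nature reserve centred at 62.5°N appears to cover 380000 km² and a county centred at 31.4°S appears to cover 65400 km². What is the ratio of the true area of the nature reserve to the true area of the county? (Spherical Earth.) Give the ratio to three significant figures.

3.14

Plate carrée has h = 1 and k = sec φ, giving areal scale sec φ; true area = (apparent area) · cos φ.
True area of nature reserve: 380000 × cos(62.5°) = 380000 × 0.4617 = 175500 km².
True area of county: 65400 × cos(31.4°) = 65400 × 0.8536 = 55820 km².
Ratio = 175500 / 55820 ≈ 3.14.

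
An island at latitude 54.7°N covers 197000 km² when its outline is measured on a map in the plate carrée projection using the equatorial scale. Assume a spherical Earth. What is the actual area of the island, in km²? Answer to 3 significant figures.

114000 km²

In the plate carrée (x = Rλ, y = Rφ), meridians are true-scale (h = 1) and parallels are stretched by k = sec φ.
Areal scale = h·k = 1 × sec φ; at 54.7°, h = 1.000, k = 1.731, so h·k = 1.731.
True area = apparent / (areal scale) = 197000 / 1.731 ≈ 114000 km².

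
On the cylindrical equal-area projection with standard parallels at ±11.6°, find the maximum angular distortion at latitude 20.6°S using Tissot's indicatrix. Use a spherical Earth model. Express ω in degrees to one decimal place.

A cylindrical equal-area projection with standard parallel φ₀ has meridian scale h = cos φ / cos φ₀ and parallel scale k = cos φ₀ / cos φ (so areas are preserved, h·k = 1).
At 20.6°: h = 0.9556, k = 1.046; principal scales a = 1.046, b = 0.9556.
sin(ω/2) = (a − b)/(a + b) = 0.09091/2.002 = 0.04541, so ω = 2 arcsin(0.04541) ≈ 5.2°.

5.2°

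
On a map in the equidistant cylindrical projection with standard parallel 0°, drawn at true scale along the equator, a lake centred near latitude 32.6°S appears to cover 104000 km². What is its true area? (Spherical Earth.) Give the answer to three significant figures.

87600 km²

In the plate carrée (x = Rλ, y = Rφ), meridians are true-scale (h = 1) and parallels are stretched by k = sec φ.
Areal scale = h·k = 1 × sec φ; at 32.6°, h = 1.000, k = 1.187, so h·k = 1.187.
True area = apparent / (areal scale) = 104000 / 1.187 ≈ 87600 km².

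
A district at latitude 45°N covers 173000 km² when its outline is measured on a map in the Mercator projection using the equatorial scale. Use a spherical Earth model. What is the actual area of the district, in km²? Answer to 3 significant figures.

Mercator is conformal, so the point scale is isotropic: h = k = sec φ = 1/cos φ.
Areal scale = k² = sec²φ = 1/cos²(45°) = 1/0.7071² = 2.000.
True area = apparent / (areal scale) = 173000 / 2.000 ≈ 86500 km².

86500 km²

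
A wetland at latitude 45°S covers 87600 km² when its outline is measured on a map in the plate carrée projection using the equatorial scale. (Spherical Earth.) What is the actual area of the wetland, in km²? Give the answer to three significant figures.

61900 km²

For the equirectangular projection with φ₀ = 0 (plate carrée), h = 1 along meridians and k = sec φ along parallels.
Areal scale = h·k = 1 × sec φ; at 45°, h = 1.000, k = 1.414, so h·k = 1.414.
True area = apparent / (areal scale) = 87600 / 1.414 ≈ 61900 km².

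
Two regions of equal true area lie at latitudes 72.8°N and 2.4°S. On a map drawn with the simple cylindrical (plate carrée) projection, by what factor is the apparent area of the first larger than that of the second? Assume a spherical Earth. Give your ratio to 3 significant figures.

In the plate carrée (x = Rλ, y = Rφ), meridians are true-scale (h = 1) and parallels are stretched by k = sec φ.
Areal scale at 72.8°: h·k = 1.000 × 3.382 = 3.382.
Areal scale at 2.4°: h·k = 1.000 × 1.001 = 1.001.
Ratio = 3.382/1.001 ≈ 3.38.

3.38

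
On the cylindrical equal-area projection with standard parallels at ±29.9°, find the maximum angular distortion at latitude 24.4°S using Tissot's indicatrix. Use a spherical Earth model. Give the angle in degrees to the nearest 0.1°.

5.6°

A cylindrical equal-area projection with standard parallel φ₀ has meridian scale h = cos φ / cos φ₀ and parallel scale k = cos φ₀ / cos φ (so areas are preserved, h·k = 1).
At 24.4°: h = 1.051, k = 0.9519; principal scales a = 1.051, b = 0.9519.
sin(ω/2) = (a − b)/(a + b) = 0.09859/2.002 = 0.04924, so ω = 2 arcsin(0.04924) ≈ 5.6°.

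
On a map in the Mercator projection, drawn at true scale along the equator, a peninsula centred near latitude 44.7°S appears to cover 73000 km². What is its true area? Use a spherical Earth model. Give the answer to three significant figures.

36900 km²

The Mercator projection is conformal; its linear scale factor is the same in every direction and equals sec φ = 1/cos φ.
Areal scale = k² = sec²φ = 1/cos²(44.7°) = 1/0.7108² = 1.979.
True area = apparent / (areal scale) = 73000 / 1.979 ≈ 36900 km².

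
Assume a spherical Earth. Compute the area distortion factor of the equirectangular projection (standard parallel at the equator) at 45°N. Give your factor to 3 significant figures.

1.41

Plate carrée maps x = Rλ, y = Rφ. The meridian scale is h = 1 and the parallel scale is k = 1/cos φ = sec φ.
Areal scale = h·k = 1 × sec φ; at 45°, h = 1.000, k = 1.414, so h·k = 1.414.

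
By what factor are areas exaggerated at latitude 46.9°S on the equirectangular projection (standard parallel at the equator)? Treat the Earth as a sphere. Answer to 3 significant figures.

In the plate carrée (x = Rλ, y = Rφ), meridians are true-scale (h = 1) and parallels are stretched by k = sec φ.
Areal scale = h·k = 1 × sec φ; at 46.9°, h = 1.000, k = 1.464, so h·k = 1.464.

1.46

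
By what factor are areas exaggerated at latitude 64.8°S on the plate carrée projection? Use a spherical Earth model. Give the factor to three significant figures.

2.35

For the equirectangular projection with φ₀ = 0 (plate carrée), h = 1 along meridians and k = sec φ along parallels.
Areal scale = h·k = 1 × sec φ; at 64.8°, h = 1.000, k = 2.349, so h·k = 2.349.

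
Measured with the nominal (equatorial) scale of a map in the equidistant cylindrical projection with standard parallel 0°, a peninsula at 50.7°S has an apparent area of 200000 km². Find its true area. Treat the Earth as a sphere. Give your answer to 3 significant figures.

For the equirectangular projection with φ₀ = 0 (plate carrée), h = 1 along meridians and k = sec φ along parallels.
Areal scale = h·k = 1 × sec φ; at 50.7°, h = 1.000, k = 1.579, so h·k = 1.579.
True area = apparent / (areal scale) = 200000 / 1.579 ≈ 127000 km².

127000 km²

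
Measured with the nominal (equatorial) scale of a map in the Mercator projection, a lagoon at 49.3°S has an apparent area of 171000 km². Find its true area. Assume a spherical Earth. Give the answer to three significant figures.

The Mercator projection is conformal; its linear scale factor is the same in every direction and equals sec φ = 1/cos φ.
Areal scale = k² = sec²φ = 1/cos²(49.3°) = 1/0.6521² = 2.352.
True area = apparent / (areal scale) = 171000 / 2.352 ≈ 72700 km².

72700 km²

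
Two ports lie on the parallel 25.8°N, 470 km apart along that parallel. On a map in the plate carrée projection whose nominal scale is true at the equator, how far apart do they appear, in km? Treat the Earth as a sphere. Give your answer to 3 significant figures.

522 km

Plate carrée maps x = Rλ, y = Rφ. The meridian scale is h = 1 and the parallel scale is k = 1/cos φ = sec φ.
Along the parallel, k = sec 25.8° = 1/0.9003 = 1.111.
Map distance = 470 × 1.111 ≈ 522 km.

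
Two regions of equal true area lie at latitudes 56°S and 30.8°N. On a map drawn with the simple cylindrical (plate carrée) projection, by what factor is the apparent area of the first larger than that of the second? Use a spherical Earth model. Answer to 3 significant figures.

1.54

For the equirectangular projection with φ₀ = 0 (plate carrée), h = 1 along meridians and k = sec φ along parallels.
Areal scale at 56°: h·k = 1.000 × 1.788 = 1.788.
Areal scale at 30.8°: h·k = 1.000 × 1.164 = 1.164.
Ratio = 1.788/1.164 ≈ 1.54.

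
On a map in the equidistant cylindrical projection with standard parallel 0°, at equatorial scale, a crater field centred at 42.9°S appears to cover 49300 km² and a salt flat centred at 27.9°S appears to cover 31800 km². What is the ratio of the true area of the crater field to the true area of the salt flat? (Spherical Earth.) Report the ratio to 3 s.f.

1.29

Plate carrée has h = 1 and k = sec φ, giving areal scale sec φ; true area = (apparent area) · cos φ.
True area of crater field: 49300 × cos(42.9°) = 49300 × 0.7325 = 36110 km².
True area of salt flat: 31800 × cos(27.9°) = 31800 × 0.8838 = 28100 km².
Ratio = 36110 / 28100 ≈ 1.29.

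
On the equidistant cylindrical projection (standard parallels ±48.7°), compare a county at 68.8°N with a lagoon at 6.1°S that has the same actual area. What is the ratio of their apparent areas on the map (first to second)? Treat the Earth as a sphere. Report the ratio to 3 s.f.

With standard parallel φ₀ = 48.7°, the equirectangular projection gives x = Rλ cos φ₀, y = Rφ, so h = 1 and k = cos 48.7° / cos φ.
Areal scale at 68.8°: h·k = 1.000 × 1.825 = 1.825.
Areal scale at 6.1°: h·k = 1.000 × 0.6638 = 0.6638.
Ratio = 1.825/0.6638 ≈ 2.75.

2.75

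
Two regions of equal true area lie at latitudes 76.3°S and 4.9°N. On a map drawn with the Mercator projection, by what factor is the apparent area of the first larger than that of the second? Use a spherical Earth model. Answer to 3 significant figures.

Mercator is conformal with k = sec φ, so areal scale = k² = sec²φ.
At 76.3°: sec²(76.3°) = 1/0.2368² = 17.83.
At 4.9°: sec²(4.9°) = 1/0.9963² = 1.007.
Ratio = 17.83/1.007 = cos²(4.9°)/cos²(76.3°) ≈ 17.7.

17.7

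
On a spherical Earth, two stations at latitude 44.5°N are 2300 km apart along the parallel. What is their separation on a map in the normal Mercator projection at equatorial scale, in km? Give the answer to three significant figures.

3220 km

Mercator is conformal, so the point scale is isotropic: h = k = sec φ = 1/cos φ.
Along the parallel, k = sec 44.5° = 1/0.7133 = 1.402.
Map distance = 2300 × 1.402 ≈ 3220 km.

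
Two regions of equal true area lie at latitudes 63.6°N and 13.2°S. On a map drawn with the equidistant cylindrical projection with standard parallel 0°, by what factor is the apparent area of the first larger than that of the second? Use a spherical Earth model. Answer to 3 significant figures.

2.19

Plate carrée maps x = Rλ, y = Rφ. The meridian scale is h = 1 and the parallel scale is k = 1/cos φ = sec φ.
Areal scale at 63.6°: h·k = 1.000 × 2.249 = 2.249.
Areal scale at 13.2°: h·k = 1.000 × 1.027 = 1.027.
Ratio = 2.249/1.027 ≈ 2.19.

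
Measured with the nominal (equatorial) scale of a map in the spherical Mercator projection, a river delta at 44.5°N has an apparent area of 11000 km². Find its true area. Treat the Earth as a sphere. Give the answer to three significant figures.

Mercator is conformal, so the point scale is isotropic: h = k = sec φ = 1/cos φ.
Areal scale = k² = sec²φ = 1/cos²(44.5°) = 1/0.7133² = 1.966.
True area = apparent / (areal scale) = 11000 / 1.966 ≈ 5600 km².

5600 km²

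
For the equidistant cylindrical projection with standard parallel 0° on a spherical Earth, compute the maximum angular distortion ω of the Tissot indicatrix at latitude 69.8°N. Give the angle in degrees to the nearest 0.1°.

58.2°

For the equirectangular projection with φ₀ = 0 (plate carrée), h = 1 along meridians and k = sec φ along parallels.
At 69.8°: h = 1.000, k = 2.896; principal scales a = 2.896, b = 1.000.
sin(ω/2) = (a − b)/(a + b) = 1.896/3.896 = 0.4867, so ω = 2 arcsin(0.4867) ≈ 58.2°.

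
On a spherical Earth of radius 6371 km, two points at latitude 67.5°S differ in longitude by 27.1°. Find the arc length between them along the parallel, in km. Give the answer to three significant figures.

1150 km

Arc length along a parallel = R cos φ · Δλ (with Δλ in radians).
= 6371 × cos 67.5° × (27.1° × π/180) = 6371 × 0.3827 × 0.4730 ≈ 1150 km.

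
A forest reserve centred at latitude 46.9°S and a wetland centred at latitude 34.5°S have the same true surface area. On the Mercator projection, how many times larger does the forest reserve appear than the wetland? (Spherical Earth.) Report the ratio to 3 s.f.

On Mercator, area is exaggerated by sec²φ = 1/cos²φ.
At 46.9°: sec²(46.9°) = 1/0.6833² = 2.142.
At 34.5°: sec²(34.5°) = 1/0.8241² = 1.472.
Ratio = 2.142/1.472 = cos²(34.5°)/cos²(46.9°) ≈ 1.45.

1.45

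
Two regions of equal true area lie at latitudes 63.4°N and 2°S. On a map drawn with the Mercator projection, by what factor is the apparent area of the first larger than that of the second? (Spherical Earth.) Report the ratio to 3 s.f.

4.98

Mercator areal scale is sec²φ.
At 63.4°: sec²(63.4°) = 1/0.4478² = 4.988.
At 2°: sec²(2°) = 1/0.9994² = 1.001.
Ratio = 4.988/1.001 = cos²(2°)/cos²(63.4°) ≈ 4.98.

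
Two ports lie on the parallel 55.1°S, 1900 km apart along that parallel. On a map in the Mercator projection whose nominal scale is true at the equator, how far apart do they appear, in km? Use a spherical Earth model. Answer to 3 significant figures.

For Mercator, h = k = sec φ (a conformal cylindrical projection has a single point scale, 1/cos φ).
Along the parallel, k = sec 55.1° = 1/0.5721 = 1.748.
Map distance = 1900 × 1.748 ≈ 3320 km.

3320 km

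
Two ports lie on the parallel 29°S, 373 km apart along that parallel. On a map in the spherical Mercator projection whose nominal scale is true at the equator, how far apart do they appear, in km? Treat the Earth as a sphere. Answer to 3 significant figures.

The Mercator projection is conformal; its linear scale factor is the same in every direction and equals sec φ = 1/cos φ.
Along the parallel, k = sec 29° = 1/0.8746 = 1.143.
Map distance = 373 × 1.143 ≈ 426 km.

426 km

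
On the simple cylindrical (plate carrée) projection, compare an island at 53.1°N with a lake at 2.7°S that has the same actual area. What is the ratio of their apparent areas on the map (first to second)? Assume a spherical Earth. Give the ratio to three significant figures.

In the plate carrée (x = Rλ, y = Rφ), meridians are true-scale (h = 1) and parallels are stretched by k = sec φ.
Areal scale at 53.1°: h·k = 1.000 × 1.666 = 1.666.
Areal scale at 2.7°: h·k = 1.000 × 1.001 = 1.001.
Ratio = 1.666/1.001 ≈ 1.66.

1.66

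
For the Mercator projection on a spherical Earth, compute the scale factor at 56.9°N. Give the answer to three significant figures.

1.83

The Mercator projection is conformal; its linear scale factor is the same in every direction and equals sec φ = 1/cos φ.
k = 1/cos 56.9° = 1/0.5461 = 1.831.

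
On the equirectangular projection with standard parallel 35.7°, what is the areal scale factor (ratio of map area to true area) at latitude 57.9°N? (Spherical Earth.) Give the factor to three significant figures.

In the equirectangular projection with standard parallel φ₀ = 35.7° (x = Rλ cos φ₀, y = Rφ), meridians are true-scale (h = 1) and the parallel scale is k = cos φ₀ / cos φ.
Areal scale = h·k = 1 × cos φ₀ / cos φ; at 57.9°, h = 1.000, k = 1.528, so h·k = 1.528.

1.53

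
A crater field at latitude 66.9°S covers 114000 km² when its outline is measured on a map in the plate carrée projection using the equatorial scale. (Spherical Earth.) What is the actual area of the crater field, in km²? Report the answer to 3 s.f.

44700 km²

In the plate carrée (x = Rλ, y = Rφ), meridians are true-scale (h = 1) and parallels are stretched by k = sec φ.
Areal scale = h·k = 1 × sec φ; at 66.9°, h = 1.000, k = 2.549, so h·k = 2.549.
True area = apparent / (areal scale) = 114000 / 2.549 ≈ 44700 km².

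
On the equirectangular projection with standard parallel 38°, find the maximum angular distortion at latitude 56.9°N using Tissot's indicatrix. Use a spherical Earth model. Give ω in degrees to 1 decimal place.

20.9°

The equidistant cylindrical projection with φ₀ = 38° has h = 1 (meridians true) and k = cos φ₀ / cos φ along parallels.
At 56.9°: h = 1.000, k = 1.443; principal scales a = 1.443, b = 1.000.
sin(ω/2) = (a − b)/(a + b) = 0.4430/2.443 = 0.1813, so ω = 2 arcsin(0.1813) ≈ 20.9°.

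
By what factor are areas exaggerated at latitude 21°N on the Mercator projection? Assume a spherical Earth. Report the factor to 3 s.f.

1.15

For Mercator, h = k = sec φ (a conformal cylindrical projection has a single point scale, 1/cos φ).
Areal scale = k² = sec²φ = 1/cos²(21°) = 1/0.9336² = 1.147.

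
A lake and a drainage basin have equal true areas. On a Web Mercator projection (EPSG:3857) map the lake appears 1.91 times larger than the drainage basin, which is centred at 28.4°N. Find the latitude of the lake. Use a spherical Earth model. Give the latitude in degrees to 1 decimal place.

50.5°

Mercator areal scale is sec²φ, so apparent-area ratio = sec²φ₁ / sec²φ₂ = cos²φ₂ / cos²φ₁.
cos²φ₂ / cos²φ₁ = 1.91  ⇒  cos φ₁ = cos 28.4° / √1.91 = 0.8796/1.382 = 0.6365.
φ₁ = arccos(0.6365) ≈ 50.5°.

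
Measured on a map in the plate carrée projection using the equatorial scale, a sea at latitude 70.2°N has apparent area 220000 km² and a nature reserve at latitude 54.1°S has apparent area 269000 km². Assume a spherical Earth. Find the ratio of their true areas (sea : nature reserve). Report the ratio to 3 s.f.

On the plate carrée, areal scale = h·k = 1 × sec φ, so true area = apparent × cos φ.
True area of sea: 220000 × cos(70.2°) = 220000 × 0.3387 = 74520 km².
True area of nature reserve: 269000 × cos(54.1°) = 269000 × 0.5864 = 157700 km².
Ratio = 74520 / 157700 ≈ 0.472.

0.472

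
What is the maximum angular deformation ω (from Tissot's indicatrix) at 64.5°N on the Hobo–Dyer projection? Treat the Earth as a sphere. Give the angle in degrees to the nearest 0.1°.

Hobo–Dyer is a cylindrical equal-area projection with standard parallels at ±37.5°. Cylindrical equal-area (φ₀ = 37.5°): h = cos φ / cos 37.5° along meridians, k = cos 37.5° / cos φ along parallels; h·k = 1.
At 64.5°: h = 0.5426, k = 1.843; principal scales a = 1.843, b = 0.5426.
sin(ω/2) = (a − b)/(a + b) = 1.300/2.385 = 0.5450, so ω = 2 arcsin(0.5450) ≈ 66.1°.

66.1°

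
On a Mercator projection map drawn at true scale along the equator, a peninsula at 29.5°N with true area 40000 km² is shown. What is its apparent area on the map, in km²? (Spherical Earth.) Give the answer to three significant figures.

52800 km²

For Mercator, h = k = sec φ (a conformal cylindrical projection has a single point scale, 1/cos φ).
Areal scale = k² = sec²φ = 1/cos²(29.5°) = 1/0.8704² = 1.320.
Apparent area = 40000 × 1.320 ≈ 52800 km².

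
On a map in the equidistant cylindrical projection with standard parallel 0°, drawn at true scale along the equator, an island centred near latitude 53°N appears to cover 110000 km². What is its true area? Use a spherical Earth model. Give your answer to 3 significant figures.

66200 km²

In the plate carrée (x = Rλ, y = Rφ), meridians are true-scale (h = 1) and parallels are stretched by k = sec φ.
Areal scale = h·k = 1 × sec φ; at 53°, h = 1.000, k = 1.662, so h·k = 1.662.
True area = apparent / (areal scale) = 110000 / 1.662 ≈ 66200 km².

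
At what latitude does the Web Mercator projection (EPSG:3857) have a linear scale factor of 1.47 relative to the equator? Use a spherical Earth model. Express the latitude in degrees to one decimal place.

Mercator scale is k = sec φ = 1/cos φ.
1/cos φ = 1.47  ⇒  cos φ = 0.6803  ⇒  φ = arccos(0.6803) ≈ 47.1°.

47.1°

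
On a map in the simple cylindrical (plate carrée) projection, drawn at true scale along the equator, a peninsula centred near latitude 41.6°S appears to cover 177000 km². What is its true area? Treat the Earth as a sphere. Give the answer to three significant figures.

Plate carrée maps x = Rλ, y = Rφ. The meridian scale is h = 1 and the parallel scale is k = 1/cos φ = sec φ.
Areal scale = h·k = 1 × sec φ; at 41.6°, h = 1.000, k = 1.337, so h·k = 1.337.
True area = apparent / (areal scale) = 177000 / 1.337 ≈ 132000 km².

132000 km²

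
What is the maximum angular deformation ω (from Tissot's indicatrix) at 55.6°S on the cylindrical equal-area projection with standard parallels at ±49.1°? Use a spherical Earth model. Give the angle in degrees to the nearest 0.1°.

16.8°

A cylindrical equal-area projection with standard parallel φ₀ has meridian scale h = cos φ / cos φ₀ and parallel scale k = cos φ₀ / cos φ (so areas are preserved, h·k = 1).
At 55.6°: h = 0.8629, k = 1.159; principal scales a = 1.159, b = 0.8629.
sin(ω/2) = (a − b)/(a + b) = 0.2960/2.022 = 0.1464, so ω = 2 arcsin(0.1464) ≈ 16.8°.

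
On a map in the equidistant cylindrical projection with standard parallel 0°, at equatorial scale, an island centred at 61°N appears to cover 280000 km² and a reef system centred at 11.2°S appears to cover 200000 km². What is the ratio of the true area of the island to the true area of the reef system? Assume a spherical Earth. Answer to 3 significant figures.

Plate carrée has h = 1 and k = sec φ, giving areal scale sec φ; true area = (apparent area) · cos φ.
True area of island: 280000 × cos(61°) = 280000 × 0.4848 = 135700 km².
True area of reef system: 200000 × cos(11.2°) = 200000 × 0.9810 = 196200 km².
Ratio = 135700 / 196200 ≈ 0.692.

0.692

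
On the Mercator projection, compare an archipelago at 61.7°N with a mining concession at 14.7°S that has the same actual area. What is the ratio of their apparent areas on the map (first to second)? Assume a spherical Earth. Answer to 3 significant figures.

Mercator is conformal with k = sec φ, so areal scale = k² = sec²φ.
At 61.7°: sec²(61.7°) = 1/0.4741² = 4.449.
At 14.7°: sec²(14.7°) = 1/0.9673² = 1.069.
Ratio = 4.449/1.069 = cos²(14.7°)/cos²(61.7°) ≈ 4.16.

4.16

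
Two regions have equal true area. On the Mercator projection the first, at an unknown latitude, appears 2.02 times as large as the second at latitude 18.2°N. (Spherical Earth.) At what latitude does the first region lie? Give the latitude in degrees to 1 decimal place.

On Mercator, (apparent₁)/(apparent₂) = sec²φ₁ / sec²φ₂ when true areas are equal.
cos²φ₂ / cos²φ₁ = 2.02  ⇒  cos φ₁ = cos 18.2° / √2.02 = 0.9500/1.421 = 0.6684.
φ₁ = arccos(0.6684) ≈ 48.1°.

48.1°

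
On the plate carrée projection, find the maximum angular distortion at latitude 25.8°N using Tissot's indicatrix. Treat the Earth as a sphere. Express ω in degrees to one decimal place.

Plate carrée maps x = Rλ, y = Rφ. The meridian scale is h = 1 and the parallel scale is k = 1/cos φ = sec φ.
At 25.8°: h = 1.000, k = 1.111; principal scales a = 1.111, b = 1.000.
sin(ω/2) = (a − b)/(a + b) = 0.1107/2.111 = 0.05246, so ω = 2 arcsin(0.05246) ≈ 6.0°.

6.0°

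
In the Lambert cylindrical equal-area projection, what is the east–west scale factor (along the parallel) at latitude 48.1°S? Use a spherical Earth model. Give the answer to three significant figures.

1.50

The Lambert cylindrical equal-area projection is the cylindrical equal-area projection with its standard parallel at the equator (φ₀ = 0). For cylindrical equal-area with standard parallel φ₀, h = cos φ / cos φ₀ and k = cos φ₀ / cos φ, so h·k = 1.
k = cos 0° / cos 48.1° = 1.000/0.6678 = 1.497.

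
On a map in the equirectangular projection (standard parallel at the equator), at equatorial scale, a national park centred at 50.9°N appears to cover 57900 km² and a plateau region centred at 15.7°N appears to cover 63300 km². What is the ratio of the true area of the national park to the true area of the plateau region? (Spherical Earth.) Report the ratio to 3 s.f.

0.599

On the plate carrée, areal scale = h·k = 1 × sec φ, so true area = apparent × cos φ.
True area of national park: 57900 × cos(50.9°) = 57900 × 0.6307 = 36520 km².
True area of plateau region: 63300 × cos(15.7°) = 63300 × 0.9627 = 60940 km².
Ratio = 36520 / 60940 ≈ 0.599.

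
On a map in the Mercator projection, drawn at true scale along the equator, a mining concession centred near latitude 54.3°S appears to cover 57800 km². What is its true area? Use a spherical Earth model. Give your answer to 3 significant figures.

For Mercator, h = k = sec φ (a conformal cylindrical projection has a single point scale, 1/cos φ).
Areal scale = k² = sec²φ = 1/cos²(54.3°) = 1/0.5835² = 2.937.
True area = apparent / (areal scale) = 57800 / 2.937 ≈ 19700 km².

19700 km²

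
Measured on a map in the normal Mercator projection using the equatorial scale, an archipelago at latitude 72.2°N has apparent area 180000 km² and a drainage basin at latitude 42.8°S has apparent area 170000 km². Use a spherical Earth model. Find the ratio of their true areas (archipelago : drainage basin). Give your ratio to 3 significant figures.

0.184

On Mercator the areal scale is sec²φ, so true area = apparent × cos²φ.
True area of archipelago: 180000 × cos²(72.2°) = 180000 × 0.09345 = 16820 km².
True area of drainage basin: 170000 × cos²(42.8°) = 170000 × 0.5384 = 91520 km².
Ratio = 16820 / 91520 ≈ 0.184.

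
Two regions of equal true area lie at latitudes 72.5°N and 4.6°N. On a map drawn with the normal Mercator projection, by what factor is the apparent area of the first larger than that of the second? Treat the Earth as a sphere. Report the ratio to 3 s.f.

Mercator is conformal with k = sec φ, so areal scale = k² = sec²φ.
At 72.5°: sec²(72.5°) = 1/0.3007² = 11.06.
At 4.6°: sec²(4.6°) = 1/0.9968² = 1.006.
Ratio = 11.06/1.006 = cos²(4.6°)/cos²(72.5°) ≈ 11.0.

11.0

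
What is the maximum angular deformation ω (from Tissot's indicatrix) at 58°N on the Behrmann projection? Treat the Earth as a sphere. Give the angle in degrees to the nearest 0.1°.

54.2°

Behrmann is a cylindrical equal-area projection with standard parallels at ±30°. A cylindrical equal-area projection with standard parallel φ₀ has meridian scale h = cos φ / cos φ₀ and parallel scale k = cos φ₀ / cos φ (so areas are preserved, h·k = 1).
At 58°: h = 0.6119, k = 1.634; principal scales a = 1.634, b = 0.6119.
sin(ω/2) = (a − b)/(a + b) = 1.022/2.246 = 0.4552, so ω = 2 arcsin(0.4552) ≈ 54.2°.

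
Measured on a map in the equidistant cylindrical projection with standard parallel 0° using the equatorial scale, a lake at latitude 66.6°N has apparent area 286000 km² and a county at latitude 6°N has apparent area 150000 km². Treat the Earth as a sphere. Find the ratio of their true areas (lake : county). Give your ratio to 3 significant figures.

On the plate carrée, areal scale = h·k = 1 × sec φ, so true area = apparent × cos φ.
True area of lake: 286000 × cos(66.6°) = 286000 × 0.3971 = 113600 km².
True area of county: 150000 × cos(6°) = 150000 × 0.9945 = 149200 km².
Ratio = 113600 / 149200 ≈ 0.761.

0.761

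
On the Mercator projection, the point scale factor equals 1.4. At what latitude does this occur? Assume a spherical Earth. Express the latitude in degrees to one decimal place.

44.4°

Mercator scale is k = sec φ = 1/cos φ.
1/cos φ = 1.4  ⇒  cos φ = 0.7143  ⇒  φ = arccos(0.7143) ≈ 44.4°.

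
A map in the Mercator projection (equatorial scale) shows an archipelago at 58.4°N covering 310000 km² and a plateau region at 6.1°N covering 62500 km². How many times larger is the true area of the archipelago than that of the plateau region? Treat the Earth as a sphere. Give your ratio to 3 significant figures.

1.38

Since Mercator area scale is 1/cos²φ, the true area equals the apparent area multiplied by cos²φ.
True area of archipelago: 310000 × cos²(58.4°) = 310000 × 0.2746 = 85110 km².
True area of plateau region: 62500 × cos²(6.1°) = 62500 × 0.9887 = 61790 km².
Ratio = 85110 / 61790 ≈ 1.38.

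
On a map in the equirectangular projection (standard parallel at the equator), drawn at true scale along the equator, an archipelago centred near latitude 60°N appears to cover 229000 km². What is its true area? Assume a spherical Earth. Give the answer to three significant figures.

115000 km²

For the equirectangular projection with φ₀ = 0 (plate carrée), h = 1 along meridians and k = sec φ along parallels.
Areal scale = h·k = 1 × sec φ; at 60°, h = 1.000, k = 2.000, so h·k = 2.000.
True area = apparent / (areal scale) = 229000 / 2.000 ≈ 115000 km².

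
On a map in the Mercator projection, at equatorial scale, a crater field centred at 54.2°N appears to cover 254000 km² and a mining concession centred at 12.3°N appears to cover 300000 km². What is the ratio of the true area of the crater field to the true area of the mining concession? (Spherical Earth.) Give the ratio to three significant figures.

Mercator's areal exaggeration is sec²φ; hence true area = (apparent area) · cos²φ.
True area of crater field: 254000 × cos²(54.2°) = 254000 × 0.3422 = 86910 km².
True area of mining concession: 300000 × cos²(12.3°) = 300000 × 0.9546 = 286400 km².
Ratio = 86910 / 286400 ≈ 0.303.

0.303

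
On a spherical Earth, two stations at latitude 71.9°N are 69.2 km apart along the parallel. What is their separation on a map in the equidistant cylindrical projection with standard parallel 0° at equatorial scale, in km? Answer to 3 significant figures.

In the plate carrée (x = Rλ, y = Rφ), meridians are true-scale (h = 1) and parallels are stretched by k = sec φ.
Along the parallel, k = sec 71.9° = 1/0.3107 = 3.219.
Map distance = 69.2 × 3.219 ≈ 223 km.

223 km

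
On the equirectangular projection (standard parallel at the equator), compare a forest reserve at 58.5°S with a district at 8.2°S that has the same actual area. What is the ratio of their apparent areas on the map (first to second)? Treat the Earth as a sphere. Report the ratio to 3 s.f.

In the plate carrée (x = Rλ, y = Rφ), meridians are true-scale (h = 1) and parallels are stretched by k = sec φ.
Areal scale at 58.5°: h·k = 1.000 × 1.914 = 1.914.
Areal scale at 8.2°: h·k = 1.000 × 1.010 = 1.010.
Ratio = 1.914/1.010 ≈ 1.89.

1.89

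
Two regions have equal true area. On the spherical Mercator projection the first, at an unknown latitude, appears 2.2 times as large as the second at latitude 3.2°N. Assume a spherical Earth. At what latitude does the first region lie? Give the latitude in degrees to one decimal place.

47.7°

On Mercator, (apparent₁)/(apparent₂) = sec²φ₁ / sec²φ₂ when true areas are equal.
cos²φ₂ / cos²φ₁ = 2.2  ⇒  cos φ₁ = cos 3.2° / √2.2 = 0.9984/1.483 = 0.6731.
φ₁ = arccos(0.6731) ≈ 47.7°.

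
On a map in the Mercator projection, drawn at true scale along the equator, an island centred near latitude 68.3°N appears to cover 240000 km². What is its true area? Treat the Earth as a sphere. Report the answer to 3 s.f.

32800 km²

For Mercator, h = k = sec φ (a conformal cylindrical projection has a single point scale, 1/cos φ).
Areal scale = k² = sec²φ = 1/cos²(68.3°) = 1/0.3697² = 7.315.
True area = apparent / (areal scale) = 240000 / 7.315 ≈ 32800 km².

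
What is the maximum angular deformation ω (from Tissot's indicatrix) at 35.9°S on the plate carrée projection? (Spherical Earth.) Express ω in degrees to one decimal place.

12.0°

Plate carrée maps x = Rλ, y = Rφ. The meridian scale is h = 1 and the parallel scale is k = 1/cos φ = sec φ.
At 35.9°: h = 1.000, k = 1.235; principal scales a = 1.235, b = 1.000.
sin(ω/2) = (a − b)/(a + b) = 0.2345/2.235 = 0.1049, so ω = 2 arcsin(0.1049) ≈ 12.0°.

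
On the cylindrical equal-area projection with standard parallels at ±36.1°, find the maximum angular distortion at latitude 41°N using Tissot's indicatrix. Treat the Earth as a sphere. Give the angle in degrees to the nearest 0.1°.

7.8°

For cylindrical equal-area with standard parallel φ₀, h = cos φ / cos φ₀ and k = cos φ₀ / cos φ, so h·k = 1.
At 41°: h = 0.9341, k = 1.071; principal scales a = 1.071, b = 0.9341.
sin(ω/2) = (a − b)/(a + b) = 0.1365/2.005 = 0.06811, so ω = 2 arcsin(0.06811) ≈ 7.8°.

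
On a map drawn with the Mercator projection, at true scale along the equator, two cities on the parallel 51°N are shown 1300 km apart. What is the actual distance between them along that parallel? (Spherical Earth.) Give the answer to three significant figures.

For Mercator, h = k = sec φ (a conformal cylindrical projection has a single point scale, 1/cos φ).
Along the parallel at 51°, map distances are exaggerated by k = sec 51° = 1.589.
True distance = 1300 / 1.589 = 1300 × cos 51° ≈ 818 km.

818 km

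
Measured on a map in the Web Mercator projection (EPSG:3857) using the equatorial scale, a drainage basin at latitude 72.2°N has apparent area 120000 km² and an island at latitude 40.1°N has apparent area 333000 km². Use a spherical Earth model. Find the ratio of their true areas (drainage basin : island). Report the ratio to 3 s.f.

Mercator's areal exaggeration is sec²φ; hence true area = (apparent area) · cos²φ.
True area of drainage basin: 120000 × cos²(72.2°) = 120000 × 0.09345 = 11210 km².
True area of island: 333000 × cos²(40.1°) = 333000 × 0.5851 = 194800 km².
Ratio = 11210 / 194800 ≈ 0.0576.

0.0576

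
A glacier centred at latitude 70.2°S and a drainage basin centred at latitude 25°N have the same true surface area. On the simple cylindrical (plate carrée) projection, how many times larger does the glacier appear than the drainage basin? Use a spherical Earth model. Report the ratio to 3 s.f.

In the plate carrée (x = Rλ, y = Rφ), meridians are true-scale (h = 1) and parallels are stretched by k = sec φ.
Areal scale at 70.2°: h·k = 1.000 × 2.952 = 2.952.
Areal scale at 25°: h·k = 1.000 × 1.103 = 1.103.
Ratio = 2.952/1.103 ≈ 2.68.

2.68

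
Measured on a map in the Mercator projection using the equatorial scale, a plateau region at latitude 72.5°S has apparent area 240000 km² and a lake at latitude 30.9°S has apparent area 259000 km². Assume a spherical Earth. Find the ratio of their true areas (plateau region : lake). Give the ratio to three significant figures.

0.114

Since Mercator area scale is 1/cos²φ, the true area equals the apparent area multiplied by cos²φ.
True area of plateau region: 240000 × cos²(72.5°) = 240000 × 0.09042 = 21700 km².
True area of lake: 259000 × cos²(30.9°) = 259000 × 0.7363 = 190700 km².
Ratio = 21700 / 190700 ≈ 0.114.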